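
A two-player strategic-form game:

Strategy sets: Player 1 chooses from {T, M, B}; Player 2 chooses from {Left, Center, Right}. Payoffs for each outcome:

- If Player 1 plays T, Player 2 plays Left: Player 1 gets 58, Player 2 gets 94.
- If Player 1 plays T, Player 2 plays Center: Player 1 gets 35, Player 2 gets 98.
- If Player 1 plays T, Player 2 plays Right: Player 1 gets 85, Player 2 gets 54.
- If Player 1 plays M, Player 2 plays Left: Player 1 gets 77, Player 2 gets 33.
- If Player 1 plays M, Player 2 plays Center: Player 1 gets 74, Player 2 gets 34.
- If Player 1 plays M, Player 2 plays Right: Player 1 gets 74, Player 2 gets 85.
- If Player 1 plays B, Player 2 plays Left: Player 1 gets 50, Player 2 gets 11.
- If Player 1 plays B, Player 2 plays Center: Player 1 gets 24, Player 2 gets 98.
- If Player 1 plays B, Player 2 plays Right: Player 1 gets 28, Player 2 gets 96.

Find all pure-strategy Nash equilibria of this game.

Mark each player's best response to every combination of opponents' strategies; a profile where every player is best-responding is a pure Nash equilibrium.
Player 1 against Left: payoffs 58, 77, 50 → best response M.
Player 1 against Center: payoffs 35, 74, 24 → best response M.
Player 1 against Right: payoffs 85, 74, 28 → best response T.
Player 2 against T: payoffs 94, 98, 54 → best response Center.
Player 2 against M: payoffs 33, 34, 85 → best response Right.
Player 2 against B: payoffs 11, 98, 96 → best response Center.
No profile is a mutual best response for all players.

This game has no pure Nash equilibrium.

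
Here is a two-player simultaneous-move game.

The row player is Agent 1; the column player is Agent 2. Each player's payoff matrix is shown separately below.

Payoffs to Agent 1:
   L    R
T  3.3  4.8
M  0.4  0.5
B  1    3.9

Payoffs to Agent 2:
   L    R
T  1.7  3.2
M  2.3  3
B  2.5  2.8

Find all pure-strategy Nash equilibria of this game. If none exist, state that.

For each strategy profile, look for a profitable unilateral deviation.
(T, L): Agent 2 can switch to R (1.7 → 3.2). Not NE.
(T, R): Agent 1 gets 4.8, best alternative 3.9; Agent 2 gets 3.2, best alternative 1.7. No profitable deviation — NE.
(M, L): Agent 1 can switch to T (0.4 → 3.3). Not NE.
(M, R): Agent 1 can switch to T (0.5 → 4.8). Not NE.
(B, L): Agent 1 can switch to T (1 → 3.3). Not NE.
(B, R): Agent 1 can switch to T (3.9 → 4.8). Not NE.

The unique pure-strategy Nash equilibrium is (T, R).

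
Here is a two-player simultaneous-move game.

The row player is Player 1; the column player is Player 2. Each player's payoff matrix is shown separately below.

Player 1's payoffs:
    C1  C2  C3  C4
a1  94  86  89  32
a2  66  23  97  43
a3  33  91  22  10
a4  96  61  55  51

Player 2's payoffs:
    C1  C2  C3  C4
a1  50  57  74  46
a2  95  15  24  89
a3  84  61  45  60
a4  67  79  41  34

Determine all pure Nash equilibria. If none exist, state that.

(a1, C1): Player 1 can switch to a4 (94 → 96). Not NE.
(a1, C2): Player 1 can switch to a3 (86 → 91). Not NE.
(a1, C3): Player 1 can switch to a2 (89 → 97). Not NE.
(a1, C4): Player 1 can switch to a2 (32 → 43). Not NE.
(a2, C1): Player 1 can switch to a1 (66 → 94). Not NE.
(a2, C2): Player 1 can switch to a1 (23 → 86). Not NE.
(The remaining 10 profiles each have a profitable deviation by the same check.)

There is no pure-strategy Nash equilibrium.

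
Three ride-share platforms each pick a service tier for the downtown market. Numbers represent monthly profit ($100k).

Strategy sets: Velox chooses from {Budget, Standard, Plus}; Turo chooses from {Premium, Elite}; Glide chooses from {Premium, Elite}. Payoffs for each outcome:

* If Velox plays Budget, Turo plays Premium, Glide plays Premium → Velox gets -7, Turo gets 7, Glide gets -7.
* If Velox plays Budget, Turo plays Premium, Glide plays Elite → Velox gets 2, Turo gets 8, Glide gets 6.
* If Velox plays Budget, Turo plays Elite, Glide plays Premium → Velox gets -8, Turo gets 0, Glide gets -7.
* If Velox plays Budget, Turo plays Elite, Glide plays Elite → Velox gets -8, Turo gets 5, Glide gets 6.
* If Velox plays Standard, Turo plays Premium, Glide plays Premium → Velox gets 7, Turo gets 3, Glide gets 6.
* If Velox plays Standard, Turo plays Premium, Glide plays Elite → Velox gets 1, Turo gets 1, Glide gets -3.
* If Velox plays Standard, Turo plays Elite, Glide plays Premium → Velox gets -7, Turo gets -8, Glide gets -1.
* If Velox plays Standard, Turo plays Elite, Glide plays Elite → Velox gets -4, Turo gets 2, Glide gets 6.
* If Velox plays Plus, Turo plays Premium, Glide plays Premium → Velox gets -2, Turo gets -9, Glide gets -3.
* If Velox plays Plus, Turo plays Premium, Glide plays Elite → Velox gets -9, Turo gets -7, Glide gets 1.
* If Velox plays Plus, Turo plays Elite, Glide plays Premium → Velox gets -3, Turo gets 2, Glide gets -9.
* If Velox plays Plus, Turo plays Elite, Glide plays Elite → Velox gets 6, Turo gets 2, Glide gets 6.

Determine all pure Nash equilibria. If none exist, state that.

(Budget, Premium, Premium): Velox can switch to Standard (-7 → 7). Not NE.
(Budget, Premium, Elite): Velox gets 2, best alternative 1; Turo gets 8, best alternative 5; Glide gets 6, best alternative -7. No profitable deviation — NE.
(Budget, Elite, Premium): Velox can switch to Standard (-8 → -7). Not NE.
(Budget, Elite, Elite): Velox can switch to Standard (-8 → -4). Not NE.
(Standard, Premium, Premium): Velox gets 7, best alternative -2; Turo gets 3, best alternative -8; Glide gets 6, best alternative -3. No profitable deviation — NE.
(Standard, Premium, Elite): Velox can switch to Budget (1 → 2). Not NE.
(Standard, Elite, Premium): Velox can switch to Plus (-7 → -3). Not NE.
(Standard, Elite, Elite): Velox can switch to Plus (-4 → 6). Not NE.
(Plus, Elite, Elite): Velox gets 6, best alternative -4; Turo gets 2, best alternative -7; Glide gets 6, best alternative -9. No profitable deviation — NE.
(The remaining 3 profiles each have a profitable deviation by the same check.)

The pure Nash equilibria are (Budget, Premium, Elite) and (Standard, Premium, Premium) and (Plus, Elite, Elite).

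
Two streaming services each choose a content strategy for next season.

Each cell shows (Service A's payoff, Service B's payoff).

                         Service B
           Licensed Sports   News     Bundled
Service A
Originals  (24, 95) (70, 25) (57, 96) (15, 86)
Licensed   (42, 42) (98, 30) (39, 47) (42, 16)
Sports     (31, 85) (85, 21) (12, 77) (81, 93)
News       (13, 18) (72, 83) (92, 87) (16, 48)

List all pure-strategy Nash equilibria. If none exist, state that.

(Sports, Bundled), (News, News)

(Originals, Licensed): Service A can switch to Licensed (24 → 42). Not NE.
(Originals, Sports): Service A can switch to Licensed (70 → 98). Not NE.
(Originals, News): Service A can switch to News (57 → 92). Not NE.
(Originals, Bundled): Service A can switch to Licensed (15 → 42). Not NE.
(Licensed, Licensed): Service B can switch to News (42 → 47). Not NE.
(Licensed, Sports): Service B can switch to Licensed (30 → 42). Not NE.
(Licensed, News): Service A can switch to Originals (39 → 57). Not NE.
(Licensed, Bundled): Service A can switch to Sports (42 → 81). Not NE.
(Sports, Licensed): Service A can switch to Licensed (31 → 42). Not NE.
(Sports, Sports): Service A can switch to Licensed (85 → 98). Not NE.
(Sports, News): Service A can switch to Originals (12 → 57). Not NE.
(Sports, Bundled): Service A gets 81, best alternative 42; Service B gets 93, best alternative 85. No profitable deviation — NE.
(News, Licensed): Service A can switch to Originals (13 → 24). Not NE.
(News, News): Service A gets 92, best alternative 57; Service B gets 87, best alternative 83. No profitable deviation — NE.
(The remaining 2 profiles each have a profitable deviation by the same check.)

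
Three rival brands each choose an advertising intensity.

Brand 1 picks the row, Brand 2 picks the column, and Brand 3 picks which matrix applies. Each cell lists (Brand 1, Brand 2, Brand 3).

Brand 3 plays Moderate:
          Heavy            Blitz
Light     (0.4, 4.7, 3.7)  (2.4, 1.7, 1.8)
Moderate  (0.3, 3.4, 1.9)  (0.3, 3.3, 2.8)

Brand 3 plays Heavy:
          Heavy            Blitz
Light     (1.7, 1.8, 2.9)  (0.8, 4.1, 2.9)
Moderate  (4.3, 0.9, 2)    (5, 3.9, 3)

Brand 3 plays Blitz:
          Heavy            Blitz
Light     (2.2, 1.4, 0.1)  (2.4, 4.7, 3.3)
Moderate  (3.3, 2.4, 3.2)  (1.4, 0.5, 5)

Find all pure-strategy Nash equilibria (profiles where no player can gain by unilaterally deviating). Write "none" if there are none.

Check each profile: it is a Nash equilibrium iff no player can strictly gain by switching unilaterally.
(Light, Heavy, Moderate): Brand 1 gets 0.4, best alternative 0.3; Brand 2 gets 4.7, best alternative 1.7; Brand 3 gets 3.7, best alternative 2.9. No profitable deviation — NE.
(Light, Heavy, Heavy): Brand 1 can switch to Moderate (1.7 → 4.3). Not NE.
(Light, Heavy, Blitz): Brand 1 can switch to Moderate (2.2 → 3.3). Not NE.
(Light, Blitz, Moderate): Brand 2 can switch to Heavy (1.7 → 4.7). Not NE.
(Light, Blitz, Heavy): Brand 1 can switch to Moderate (0.8 → 5). Not NE.
(Light, Blitz, Blitz): Brand 1 gets 2.4, best alternative 1.4; Brand 2 gets 4.7, best alternative 1.4; Brand 3 gets 3.3, best alternative 2.9. No profitable deviation — NE.
(Moderate, Heavy, Moderate): Brand 1 can switch to Light (0.3 → 0.4). Not NE.
(Moderate, Heavy, Heavy): Brand 2 can switch to Blitz (0.9 → 3.9). Not NE.
(Moderate, Heavy, Blitz): Brand 1 gets 3.3, best alternative 2.2; Brand 2 gets 2.4, best alternative 0.5; Brand 3 gets 3.2, best alternative 2. No profitable deviation — NE.
(Moderate, Blitz, Moderate): Brand 1 can switch to Light (0.3 → 2.4). Not NE.
(Moderate, Blitz, Heavy): Brand 3 can switch to Blitz (3 → 5). Not NE.
(The remaining 1 profile has a profitable deviation by the same check.)

(Light, Heavy, Moderate); (Light, Blitz, Blitz); (Moderate, Heavy, Blitz)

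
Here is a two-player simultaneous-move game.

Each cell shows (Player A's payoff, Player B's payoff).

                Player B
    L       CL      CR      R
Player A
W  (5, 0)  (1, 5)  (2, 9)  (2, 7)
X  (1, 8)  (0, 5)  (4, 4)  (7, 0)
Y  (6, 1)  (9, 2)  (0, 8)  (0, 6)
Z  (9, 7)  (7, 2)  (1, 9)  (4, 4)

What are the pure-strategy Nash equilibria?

There is no pure-strategy Nash equilibrium.

For each player, find the best response to each opponent profile; mutual best responses are the pure NE.
Player A against L: payoffs 5, 1, 6, 9 → best response Z.
Player A against CL: payoffs 1, 0, 9, 7 → best response Y.
Player A against CR: payoffs 2, 4, 0, 1 → best response X.
Player A against R: payoffs 2, 7, 0, 4 → best response X.
Player B against W: payoffs 0, 5, 9, 7 → best response CR.
Player B against X: payoffs 8, 5, 4, 0 → best response L.
Player B against Y: payoffs 1, 2, 8, 6 → best response CR.
Player B against Z: payoffs 7, 2, 9, 4 → best response CR.
No profile is a mutual best response for all players.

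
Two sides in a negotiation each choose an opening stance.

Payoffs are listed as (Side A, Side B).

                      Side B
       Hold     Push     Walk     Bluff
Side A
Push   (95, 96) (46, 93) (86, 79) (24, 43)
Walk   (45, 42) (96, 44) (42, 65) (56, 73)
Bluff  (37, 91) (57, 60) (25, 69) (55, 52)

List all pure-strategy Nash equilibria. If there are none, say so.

(Push, Hold); (Walk, Bluff)

(Push, Hold): Side A gets 95, best alternative 45; Side B gets 96, best alternative 93. No profitable deviation — NE.
(Push, Push): Side A can switch to Walk (46 → 96). Not NE.
(Push, Walk): Side B can switch to Hold (79 → 96). Not NE.
(Push, Bluff): Side A can switch to Walk (24 → 56). Not NE.
(Walk, Hold): Side A can switch to Push (45 → 95). Not NE.
(Walk, Push): Side B can switch to Walk (44 → 65). Not NE.
(Walk, Walk): Side A can switch to Push (42 → 86). Not NE.
(Walk, Bluff): Side A gets 56, best alternative 55; Side B gets 73, best alternative 65. No profitable deviation — NE.
(Bluff, Hold): Side A can switch to Push (37 → 95). Not NE.
(Bluff, Push): Side A can switch to Walk (57 → 96). Not NE.
(The remaining 2 profiles each have a profitable deviation by the same check.)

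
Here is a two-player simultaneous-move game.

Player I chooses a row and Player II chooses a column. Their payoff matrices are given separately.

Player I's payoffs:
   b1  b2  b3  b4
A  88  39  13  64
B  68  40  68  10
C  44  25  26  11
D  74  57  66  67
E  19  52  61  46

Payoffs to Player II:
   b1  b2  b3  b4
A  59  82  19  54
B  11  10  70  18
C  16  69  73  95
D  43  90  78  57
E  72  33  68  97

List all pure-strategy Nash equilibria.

The pure Nash equilibria are (B, b3) and (D, b2).

For each strategy profile, look for a profitable unilateral deviation.
(A, b1): Player II can switch to b2 (59 → 82). Not NE.
(A, b2): Player I can switch to B (39 → 40). Not NE.
(A, b3): Player I can switch to B (13 → 68). Not NE.
(A, b4): Player I can switch to D (64 → 67). Not NE.
(B, b1): Player I can switch to A (68 → 88). Not NE.
(B, b2): Player I can switch to D (40 → 57). Not NE.
(B, b3): Player I gets 68, best alternative 66; Player II gets 70, best alternative 18. No profitable deviation — NE.
(B, b4): Player I can switch to A (10 → 64). Not NE.
(C, b1): Player I can switch to A (44 → 88). Not NE.
(D, b2): Player I gets 57, best alternative 52; Player II gets 90, best alternative 78. No profitable deviation — NE.
(The remaining 10 profiles each have a profitable deviation by the same check.)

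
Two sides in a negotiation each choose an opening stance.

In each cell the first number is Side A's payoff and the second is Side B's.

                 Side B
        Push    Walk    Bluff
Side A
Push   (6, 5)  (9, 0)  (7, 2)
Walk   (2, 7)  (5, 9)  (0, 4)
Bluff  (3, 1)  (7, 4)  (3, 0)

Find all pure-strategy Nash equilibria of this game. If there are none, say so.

(Push, Push)

For each player, find the best response to each opponent profile; mutual best responses are the pure NE.
Side A against Push: payoffs 6, 2, 3 → best response Push.
Side A against Walk: payoffs 9, 5, 7 → best response Push.
Side A against Bluff: payoffs 7, 0, 3 → best response Push.
Side B against Push: payoffs 5, 0, 2 → best response Push.
Side B against Walk: payoffs 7, 9, 4 → best response Walk.
Side B against Bluff: payoffs 1, 4, 0 → best response Walk.
Mutual best responses: (Push, Push).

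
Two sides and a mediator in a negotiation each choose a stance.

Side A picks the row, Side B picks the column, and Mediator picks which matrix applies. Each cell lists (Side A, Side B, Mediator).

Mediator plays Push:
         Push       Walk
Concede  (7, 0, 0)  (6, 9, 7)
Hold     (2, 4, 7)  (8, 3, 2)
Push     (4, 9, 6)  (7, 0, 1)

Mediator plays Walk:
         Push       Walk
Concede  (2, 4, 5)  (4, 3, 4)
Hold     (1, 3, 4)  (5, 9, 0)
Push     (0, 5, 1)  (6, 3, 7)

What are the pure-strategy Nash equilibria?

(Concede, Push, Walk)

Side A against (Push, Push): payoffs 7, 2, 4 → best response Concede.
Side A against (Push, Walk): payoffs 2, 1, 0 → best response Concede.
Side A against (Walk, Push): payoffs 6, 8, 7 → best response Hold.
Side A against (Walk, Walk): payoffs 4, 5, 6 → best response Push.
Side B against (Concede, Push): payoffs 0, 9 → best response Walk.
Side B against (Concede, Walk): payoffs 4, 3 → best response Push.
Side B against (Hold, Push): payoffs 4, 3 → best response Push.
Side B against (Hold, Walk): payoffs 3, 9 → best response Walk.
Side B against (Push, Push): payoffs 9, 0 → best response Push.
Side B against (Push, Walk): payoffs 5, 3 → best response Push.
Mediator against (Concede, Push): payoffs 0, 5 → best response Walk.
Mediator against (Concede, Walk): payoffs 7, 4 → best response Push.
Mediator against (Hold, Push): payoffs 7, 4 → best response Push.
Mediator against (Hold, Walk): payoffs 2, 0 → best response Push.
Mediator against (Push, Push): payoffs 6, 1 → best response Push.
Mediator against (Push, Walk): payoffs 1, 7 → best response Walk.
Mutual best responses: (Concede, Push, Walk).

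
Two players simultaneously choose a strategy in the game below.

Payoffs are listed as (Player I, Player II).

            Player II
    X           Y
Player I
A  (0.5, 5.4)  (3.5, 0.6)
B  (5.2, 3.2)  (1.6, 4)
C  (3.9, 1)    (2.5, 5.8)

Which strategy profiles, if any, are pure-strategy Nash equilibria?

For each strategy profile, look for a profitable unilateral deviation.
(A, X): Player I can switch to B (0.5 → 5.2). Not NE.
(A, Y): Player II can switch to X (0.6 → 5.4). Not NE.
(B, X): Player II can switch to Y (3.2 → 4). Not NE.
(B, Y): Player I can switch to A (1.6 → 3.5). Not NE.
(C, X): Player I can switch to B (3.9 → 5.2). Not NE.
(C, Y): Player I can switch to A (2.5 → 3.5). Not NE.

none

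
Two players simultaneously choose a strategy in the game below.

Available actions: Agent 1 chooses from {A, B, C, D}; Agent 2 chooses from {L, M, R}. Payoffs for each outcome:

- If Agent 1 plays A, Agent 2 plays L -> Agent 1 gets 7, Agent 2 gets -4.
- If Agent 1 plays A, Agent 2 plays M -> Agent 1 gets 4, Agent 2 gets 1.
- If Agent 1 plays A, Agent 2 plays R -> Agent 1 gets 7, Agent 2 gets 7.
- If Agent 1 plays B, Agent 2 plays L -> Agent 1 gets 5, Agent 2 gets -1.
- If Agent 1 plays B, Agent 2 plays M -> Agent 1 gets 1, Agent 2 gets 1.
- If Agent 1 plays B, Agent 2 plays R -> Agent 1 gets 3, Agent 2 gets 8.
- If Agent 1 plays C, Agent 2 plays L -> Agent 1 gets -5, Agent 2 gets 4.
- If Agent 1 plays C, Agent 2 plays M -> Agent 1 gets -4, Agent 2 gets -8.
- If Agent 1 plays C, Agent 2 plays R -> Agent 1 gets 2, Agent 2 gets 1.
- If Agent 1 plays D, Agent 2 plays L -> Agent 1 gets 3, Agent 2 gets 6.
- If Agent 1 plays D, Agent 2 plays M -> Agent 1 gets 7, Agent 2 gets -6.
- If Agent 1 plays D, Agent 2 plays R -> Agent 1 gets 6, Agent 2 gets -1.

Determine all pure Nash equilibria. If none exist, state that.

(A, R)

For each player, find the best response to each opponent profile; mutual best responses are the pure NE.
Agent 1 against L: payoffs 7, 5, -5, 3 → best response A.
Agent 1 against M: payoffs 4, 1, -4, 7 → best response D.
Agent 1 against R: payoffs 7, 3, 2, 6 → best response A.
Agent 2 against A: payoffs -4, 1, 7 → best response R.
Agent 2 against B: payoffs -1, 1, 8 → best response R.
Agent 2 against C: payoffs 4, -8, 1 → best response L.
Agent 2 against D: payoffs 6, -6, -1 → best response L.
Mutual best responses: (A, R).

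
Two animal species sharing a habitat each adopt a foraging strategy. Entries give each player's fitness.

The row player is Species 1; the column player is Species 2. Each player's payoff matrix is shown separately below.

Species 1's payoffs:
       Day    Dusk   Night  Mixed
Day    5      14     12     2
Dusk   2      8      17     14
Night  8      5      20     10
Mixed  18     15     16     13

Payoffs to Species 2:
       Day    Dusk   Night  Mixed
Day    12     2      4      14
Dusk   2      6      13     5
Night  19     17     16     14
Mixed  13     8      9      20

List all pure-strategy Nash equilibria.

Check each profile: it is a Nash equilibrium iff no player can strictly gain by switching unilaterally.
(Day, Day): Species 1 can switch to Night (5 → 8). Not NE.
(Day, Dusk): Species 1 can switch to Mixed (14 → 15). Not NE.
(Day, Night): Species 1 can switch to Dusk (12 → 17). Not NE.
(Day, Mixed): Species 1 can switch to Dusk (2 → 14). Not NE.
(Dusk, Day): Species 1 can switch to Day (2 → 5). Not NE.
(Dusk, Dusk): Species 1 can switch to Day (8 → 14). Not NE.
(Dusk, Night): Species 1 can switch to Night (17 → 20). Not NE.
(Dusk, Mixed): Species 2 can switch to Dusk (5 → 6). Not NE.
(The remaining 8 profiles each have a profitable deviation by the same check.)

There is no pure-strategy Nash equilibrium.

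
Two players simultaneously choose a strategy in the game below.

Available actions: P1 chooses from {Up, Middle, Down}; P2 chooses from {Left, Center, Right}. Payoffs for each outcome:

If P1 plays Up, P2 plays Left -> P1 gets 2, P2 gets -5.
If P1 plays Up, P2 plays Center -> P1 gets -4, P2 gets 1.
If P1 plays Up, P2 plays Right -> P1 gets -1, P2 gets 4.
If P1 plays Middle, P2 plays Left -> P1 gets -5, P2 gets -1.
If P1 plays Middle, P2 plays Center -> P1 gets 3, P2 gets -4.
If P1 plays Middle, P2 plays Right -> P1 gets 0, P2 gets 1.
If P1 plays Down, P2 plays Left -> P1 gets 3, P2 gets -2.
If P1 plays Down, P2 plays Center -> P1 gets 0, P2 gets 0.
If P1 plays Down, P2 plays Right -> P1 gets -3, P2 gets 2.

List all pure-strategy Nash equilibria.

P1 against Left: payoffs 2, -5, 3 → best response Down.
P1 against Center: payoffs -4, 3, 0 → best response Middle.
P1 against Right: payoffs -1, 0, -3 → best response Middle.
P2 against Up: payoffs -5, 1, 4 → best response Right.
P2 against Middle: payoffs -1, -4, 1 → best response Right.
P2 against Down: payoffs -2, 0, 2 → best response Right.
Mutual best responses: (Middle, Right).

The unique pure-strategy Nash equilibrium is (Middle, Right).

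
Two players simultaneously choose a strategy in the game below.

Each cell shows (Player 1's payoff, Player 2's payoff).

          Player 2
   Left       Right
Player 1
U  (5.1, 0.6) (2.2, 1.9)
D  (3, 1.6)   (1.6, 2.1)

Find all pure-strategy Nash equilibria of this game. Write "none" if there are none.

Pure NE: (U, Right)

(U, Left): Player 2 can switch to Right (0.6 → 1.9). Not NE.
(U, Right): Player 1 gets 2.2, best alternative 1.6; Player 2 gets 1.9, best alternative 0.6. No profitable deviation — NE.
(D, Left): Player 1 can switch to U (3 → 5.1). Not NE.
(D, Right): Player 1 can switch to U (1.6 → 2.2). Not NE.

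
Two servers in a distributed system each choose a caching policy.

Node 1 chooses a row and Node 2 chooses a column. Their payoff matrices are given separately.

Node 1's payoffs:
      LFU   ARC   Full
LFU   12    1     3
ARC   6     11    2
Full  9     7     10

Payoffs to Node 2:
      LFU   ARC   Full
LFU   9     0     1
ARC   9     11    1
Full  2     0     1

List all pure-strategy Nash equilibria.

Mark each player's best response to every combination of opponents' strategies; a profile where every player is best-responding is a pure Nash equilibrium.
Node 1 against LFU: payoffs 12, 6, 9 → best response LFU.
Node 1 against ARC: payoffs 1, 11, 7 → best response ARC.
Node 1 against Full: payoffs 3, 2, 10 → best response Full.
Node 2 against LFU: payoffs 9, 0, 1 → best response LFU.
Node 2 against ARC: payoffs 9, 11, 1 → best response ARC.
Node 2 against Full: payoffs 2, 0, 1 → best response LFU.
Mutual best responses: (LFU, LFU); (ARC, ARC).

The pure Nash equilibria are (LFU, LFU) and (ARC, ARC).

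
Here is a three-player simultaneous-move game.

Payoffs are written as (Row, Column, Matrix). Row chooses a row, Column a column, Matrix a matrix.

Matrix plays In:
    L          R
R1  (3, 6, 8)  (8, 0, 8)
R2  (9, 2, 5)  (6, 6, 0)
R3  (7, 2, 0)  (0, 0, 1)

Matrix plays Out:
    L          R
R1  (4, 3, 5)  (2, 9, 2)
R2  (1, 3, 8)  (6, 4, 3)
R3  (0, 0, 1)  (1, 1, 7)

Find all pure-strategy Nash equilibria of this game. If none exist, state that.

Mark each player's best response to every combination of opponents' strategies; a profile where every player is best-responding is a pure Nash equilibrium.
Row against (L, In): payoffs 3, 9, 7 → best response R2.
Row against (L, Out): payoffs 4, 1, 0 → best response R1.
Row against (R, In): payoffs 8, 6, 0 → best response R1.
Row against (R, Out): payoffs 2, 6, 1 → best response R2.
Column against (R1, In): payoffs 6, 0 → best response L.
Column against (R1, Out): payoffs 3, 9 → best response R.
Column against (R2, In): payoffs 2, 6 → best response R.
Column against (R2, Out): payoffs 3, 4 → best response R.
Column against (R3, In): payoffs 2, 0 → best response L.
Column against (R3, Out): payoffs 0, 1 → best response R.
Matrix against (R1, L): payoffs 8, 5 → best response In.
Matrix against (R1, R): payoffs 8, 2 → best response In.
Matrix against (R2, L): payoffs 5, 8 → best response Out.
Matrix against (R2, R): payoffs 0, 3 → best response Out.
Matrix against (R3, L): payoffs 0, 1 → best response Out.
Matrix against (R3, R): payoffs 1, 7 → best response Out.
Mutual best responses: (R2, R, Out).

The unique pure-strategy Nash equilibrium is (R2, R, Out).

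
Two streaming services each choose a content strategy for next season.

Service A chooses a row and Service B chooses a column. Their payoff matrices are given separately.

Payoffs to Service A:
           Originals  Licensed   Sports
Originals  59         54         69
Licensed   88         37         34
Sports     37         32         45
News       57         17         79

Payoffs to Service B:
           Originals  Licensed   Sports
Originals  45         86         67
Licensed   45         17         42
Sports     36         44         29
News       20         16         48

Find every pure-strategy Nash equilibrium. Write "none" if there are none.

Service A against Originals: payoffs 59, 88, 37, 57 → best response Licensed.
Service A against Licensed: payoffs 54, 37, 32, 17 → best response Originals.
Service A against Sports: payoffs 69, 34, 45, 79 → best response News.
Service B against Originals: payoffs 45, 86, 67 → best response Licensed.
Service B against Licensed: payoffs 45, 17, 42 → best response Originals.
Service B against Sports: payoffs 36, 44, 29 → best response Licensed.
Service B against News: payoffs 20, 16, 48 → best response Sports.
Mutual best responses: (Originals, Licensed); (Licensed, Originals); (News, Sports).

Pure-strategy Nash equilibria: (Originals, Licensed), (Licensed, Originals), (News, Sports)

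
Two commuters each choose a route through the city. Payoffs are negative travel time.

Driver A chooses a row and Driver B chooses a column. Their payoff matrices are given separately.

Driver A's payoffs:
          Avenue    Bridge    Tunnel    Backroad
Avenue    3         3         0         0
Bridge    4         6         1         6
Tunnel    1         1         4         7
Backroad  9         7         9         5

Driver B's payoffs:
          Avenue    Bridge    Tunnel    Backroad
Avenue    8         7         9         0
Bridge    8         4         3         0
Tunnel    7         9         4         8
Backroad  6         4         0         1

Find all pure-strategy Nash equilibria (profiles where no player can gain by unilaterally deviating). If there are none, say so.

The unique pure-strategy Nash equilibrium is (Backroad, Avenue).

Check each profile: it is a Nash equilibrium iff no player can strictly gain by switching unilaterally.
(Avenue, Avenue): Driver A can switch to Bridge (3 → 4). Not NE.
(Avenue, Bridge): Driver A can switch to Bridge (3 → 6). Not NE.
(Avenue, Tunnel): Driver A can switch to Bridge (0 → 1). Not NE.
(Avenue, Backroad): Driver A can switch to Bridge (0 → 6). Not NE.
(Bridge, Avenue): Driver A can switch to Backroad (4 → 9). Not NE.
(Bridge, Bridge): Driver A can switch to Backroad (6 → 7). Not NE.
(Bridge, Tunnel): Driver A can switch to Tunnel (1 → 4). Not NE.
(Bridge, Backroad): Driver A can switch to Tunnel (6 → 7). Not NE.
(Tunnel, Avenue): Driver A can switch to Avenue (1 → 3). Not NE.
(Tunnel, Bridge): Driver A can switch to Avenue (1 → 3). Not NE.
(Tunnel, Tunnel): Driver A can switch to Backroad (4 → 9). Not NE.
(Tunnel, Backroad): Driver B can switch to Bridge (8 → 9). Not NE.
(Backroad, Avenue): Driver A gets 9, best alternative 4; Driver B gets 6, best alternative 4. No profitable deviation — NE.
(The remaining 3 profiles each have a profitable deviation by the same check.)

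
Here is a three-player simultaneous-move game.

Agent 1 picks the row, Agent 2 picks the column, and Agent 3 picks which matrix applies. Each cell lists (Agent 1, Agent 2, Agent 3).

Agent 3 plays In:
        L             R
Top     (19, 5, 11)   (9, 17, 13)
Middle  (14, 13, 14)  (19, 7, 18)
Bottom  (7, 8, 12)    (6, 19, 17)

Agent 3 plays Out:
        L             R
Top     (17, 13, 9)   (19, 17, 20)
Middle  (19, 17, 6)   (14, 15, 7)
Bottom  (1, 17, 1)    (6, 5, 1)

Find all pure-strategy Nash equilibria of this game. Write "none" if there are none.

Agent 1 against (L, In): payoffs 19, 14, 7 → best response Top.
Agent 1 against (L, Out): payoffs 17, 19, 1 → best response Middle.
Agent 1 against (R, In): payoffs 9, 19, 6 → best response Middle.
Agent 1 against (R, Out): payoffs 19, 14, 6 → best response Top.
Agent 2 against (Top, In): payoffs 5, 17 → best response R.
Agent 2 against (Top, Out): payoffs 13, 17 → best response R.
Agent 2 against (Middle, In): payoffs 13, 7 → best response L.
Agent 2 against (Middle, Out): payoffs 17, 15 → best response L.
Agent 2 against (Bottom, In): payoffs 8, 19 → best response R.
Agent 2 against (Bottom, Out): payoffs 17, 5 → best response L.
Agent 3 against (Top, L): payoffs 11, 9 → best response In.
Agent 3 against (Top, R): payoffs 13, 20 → best response Out.
Agent 3 against (Middle, L): payoffs 14, 6 → best response In.
Agent 3 against (Middle, R): payoffs 18, 7 → best response In.
Agent 3 against (Bottom, L): payoffs 12, 1 → best response In.
Agent 3 against (Bottom, R): payoffs 17, 1 → best response In.
Mutual best responses: (Top, R, Out).

(Top, R, Out)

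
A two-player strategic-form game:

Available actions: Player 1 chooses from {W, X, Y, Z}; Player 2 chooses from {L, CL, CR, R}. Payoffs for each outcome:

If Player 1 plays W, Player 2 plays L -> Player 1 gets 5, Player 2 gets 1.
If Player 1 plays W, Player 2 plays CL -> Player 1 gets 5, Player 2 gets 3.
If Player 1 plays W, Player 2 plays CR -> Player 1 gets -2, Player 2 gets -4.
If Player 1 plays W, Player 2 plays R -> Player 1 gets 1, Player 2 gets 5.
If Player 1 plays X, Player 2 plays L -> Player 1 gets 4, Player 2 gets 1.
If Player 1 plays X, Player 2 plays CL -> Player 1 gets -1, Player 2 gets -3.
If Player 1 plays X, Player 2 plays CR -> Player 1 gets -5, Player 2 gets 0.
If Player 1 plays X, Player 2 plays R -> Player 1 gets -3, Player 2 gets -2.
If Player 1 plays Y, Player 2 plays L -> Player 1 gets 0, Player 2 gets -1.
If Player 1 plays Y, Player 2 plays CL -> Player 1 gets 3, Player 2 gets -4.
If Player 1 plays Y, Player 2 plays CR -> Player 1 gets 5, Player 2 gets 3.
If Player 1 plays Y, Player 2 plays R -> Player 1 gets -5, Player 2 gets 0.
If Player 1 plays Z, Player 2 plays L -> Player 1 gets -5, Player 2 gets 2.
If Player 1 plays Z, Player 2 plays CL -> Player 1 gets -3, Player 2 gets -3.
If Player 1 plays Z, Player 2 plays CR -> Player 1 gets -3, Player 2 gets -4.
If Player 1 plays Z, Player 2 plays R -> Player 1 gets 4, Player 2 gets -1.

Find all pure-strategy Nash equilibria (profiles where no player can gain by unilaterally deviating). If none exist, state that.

The unique pure-strategy Nash equilibrium is (Y, CR).

Player 1 against L: payoffs 5, 4, 0, -5 → best response W.
Player 1 against CL: payoffs 5, -1, 3, -3 → best response W.
Player 1 against CR: payoffs -2, -5, 5, -3 → best response Y.
Player 1 against R: payoffs 1, -3, -5, 4 → best response Z.
Player 2 against W: payoffs 1, 3, -4, 5 → best response R.
Player 2 against X: payoffs 1, -3, 0, -2 → best response L.
Player 2 against Y: payoffs -1, -4, 3, 0 → best response CR.
Player 2 against Z: payoffs 2, -3, -4, -1 → best response L.
Mutual best responses: (Y, CR).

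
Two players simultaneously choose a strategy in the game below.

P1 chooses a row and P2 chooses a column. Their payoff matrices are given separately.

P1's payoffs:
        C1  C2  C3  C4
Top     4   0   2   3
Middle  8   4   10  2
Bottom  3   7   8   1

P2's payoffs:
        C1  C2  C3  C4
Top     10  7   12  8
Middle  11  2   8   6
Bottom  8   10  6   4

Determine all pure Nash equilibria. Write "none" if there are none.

(Middle, C1) and (Bottom, C2)

P1 against C1: payoffs 4, 8, 3 → best response Middle.
P1 against C2: payoffs 0, 4, 7 → best response Bottom.
P1 against C3: payoffs 2, 10, 8 → best response Middle.
P1 against C4: payoffs 3, 2, 1 → best response Top.
P2 against Top: payoffs 10, 7, 12, 8 → best response C3.
P2 against Middle: payoffs 11, 2, 8, 6 → best response C1.
P2 against Bottom: payoffs 8, 10, 6, 4 → best response C2.
Mutual best responses: (Middle, C1); (Bottom, C2).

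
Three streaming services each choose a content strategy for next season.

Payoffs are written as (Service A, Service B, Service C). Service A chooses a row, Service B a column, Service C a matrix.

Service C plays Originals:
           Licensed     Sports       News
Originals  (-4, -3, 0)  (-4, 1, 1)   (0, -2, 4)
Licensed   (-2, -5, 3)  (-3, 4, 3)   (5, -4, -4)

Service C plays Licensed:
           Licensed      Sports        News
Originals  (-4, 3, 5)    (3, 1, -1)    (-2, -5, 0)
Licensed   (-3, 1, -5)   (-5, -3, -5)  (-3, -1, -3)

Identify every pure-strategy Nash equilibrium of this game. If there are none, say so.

The unique pure-strategy Nash equilibrium is (Licensed, Sports, Originals).

Service A against (Licensed, Originals): payoffs -4, -2 → best response Licensed.
Service A against (Licensed, Licensed): payoffs -4, -3 → best response Licensed.
Service A against (Sports, Originals): payoffs -4, -3 → best response Licensed.
Service A against (Sports, Licensed): payoffs 3, -5 → best response Originals.
Service A against (News, Originals): payoffs 0, 5 → best response Licensed.
Service A against (News, Licensed): payoffs -2, -3 → best response Originals.
Service B against (Originals, Originals): payoffs -3, 1, -2 → best response Sports.
Service B against (Originals, Licensed): payoffs 3, 1, -5 → best response Licensed.
Service B against (Licensed, Originals): payoffs -5, 4, -4 → best response Sports.
Service B against (Licensed, Licensed): payoffs 1, -3, -1 → best response Licensed.
Service C against (Originals, Licensed): payoffs 0, 5 → best response Licensed.
Service C against (Originals, Sports): payoffs 1, -1 → best response Originals.
Service C against (Originals, News): payoffs 4, 0 → best response Originals.
Service C against (Licensed, Licensed): payoffs 3, -5 → best response Originals.
Service C against (Licensed, Sports): payoffs 3, -5 → best response Originals.
Service C against (Licensed, News): payoffs -4, -3 → best response Licensed.
Mutual best responses: (Licensed, Sports, Originals).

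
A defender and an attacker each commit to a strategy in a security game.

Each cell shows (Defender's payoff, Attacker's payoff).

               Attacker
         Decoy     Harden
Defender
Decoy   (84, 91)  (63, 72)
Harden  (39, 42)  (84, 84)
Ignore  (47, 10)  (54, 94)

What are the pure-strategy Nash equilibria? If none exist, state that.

The pure Nash equilibria are (Decoy, Decoy); (Harden, Harden).

(Decoy, Decoy): Defender gets 84, best alternative 47; Attacker gets 91, best alternative 72. No profitable deviation — NE.
(Decoy, Harden): Defender can switch to Harden (63 → 84). Not NE.
(Harden, Decoy): Defender can switch to Decoy (39 → 84). Not NE.
(Harden, Harden): Defender gets 84, best alternative 63; Attacker gets 84, best alternative 42. No profitable deviation — NE.
(Ignore, Decoy): Defender can switch to Decoy (47 → 84). Not NE.
(Ignore, Harden): Defender can switch to Decoy (54 → 63). Not NE.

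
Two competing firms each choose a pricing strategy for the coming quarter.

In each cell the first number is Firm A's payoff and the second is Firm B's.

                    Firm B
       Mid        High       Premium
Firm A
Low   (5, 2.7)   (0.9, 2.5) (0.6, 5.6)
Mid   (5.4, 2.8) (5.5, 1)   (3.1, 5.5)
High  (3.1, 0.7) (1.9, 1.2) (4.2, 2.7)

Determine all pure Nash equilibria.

Firm A against Mid: payoffs 5, 5.4, 3.1 → best response Mid.
Firm A against High: payoffs 0.9, 5.5, 1.9 → best response Mid.
Firm A against Premium: payoffs 0.6, 3.1, 4.2 → best response High.
Firm B against Low: payoffs 2.7, 2.5, 5.6 → best response Premium.
Firm B against Mid: payoffs 2.8, 1, 5.5 → best response Premium.
Firm B against High: payoffs 0.7, 1.2, 2.7 → best response Premium.
Mutual best responses: (High, Premium).

(High, Premium)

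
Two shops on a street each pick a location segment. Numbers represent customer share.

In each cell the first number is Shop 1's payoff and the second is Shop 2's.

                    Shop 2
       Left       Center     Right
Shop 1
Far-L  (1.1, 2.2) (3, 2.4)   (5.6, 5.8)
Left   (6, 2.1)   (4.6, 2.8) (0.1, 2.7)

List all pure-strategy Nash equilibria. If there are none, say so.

Shop 1 against Left: payoffs 1.1, 6 → best response Left.
Shop 1 against Center: payoffs 3, 4.6 → best response Left.
Shop 1 against Right: payoffs 5.6, 0.1 → best response Far-L.
Shop 2 against Far-L: payoffs 2.2, 2.4, 5.8 → best response Right.
Shop 2 against Left: payoffs 2.1, 2.8, 2.7 → best response Center.
Mutual best responses: (Far-L, Right); (Left, Center).

The pure Nash equilibria are (Far-L, Right); (Left, Center).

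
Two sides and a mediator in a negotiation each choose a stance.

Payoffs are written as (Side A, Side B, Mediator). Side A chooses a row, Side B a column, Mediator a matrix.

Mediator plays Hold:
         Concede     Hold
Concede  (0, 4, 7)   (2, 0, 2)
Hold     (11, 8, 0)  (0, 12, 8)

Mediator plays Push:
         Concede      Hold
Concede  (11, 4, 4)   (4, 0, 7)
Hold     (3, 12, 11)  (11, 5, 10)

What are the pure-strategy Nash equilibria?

No pure-strategy Nash equilibrium.

(Concede, Concede, Hold): Side A can switch to Hold (0 → 11). Not NE.
(Concede, Concede, Push): Mediator can switch to Hold (4 → 7). Not NE.
(Concede, Hold, Hold): Side B can switch to Concede (0 → 4). Not NE.
(Concede, Hold, Push): Side A can switch to Hold (4 → 11). Not NE.
(Hold, Concede, Hold): Side B can switch to Hold (8 → 12). Not NE.
(Hold, Concede, Push): Side A can switch to Concede (3 → 11). Not NE.
(Hold, Hold, Hold): Side A can switch to Concede (0 → 2). Not NE.
(Hold, Hold, Push): Side B can switch to Concede (5 → 12). Not NE.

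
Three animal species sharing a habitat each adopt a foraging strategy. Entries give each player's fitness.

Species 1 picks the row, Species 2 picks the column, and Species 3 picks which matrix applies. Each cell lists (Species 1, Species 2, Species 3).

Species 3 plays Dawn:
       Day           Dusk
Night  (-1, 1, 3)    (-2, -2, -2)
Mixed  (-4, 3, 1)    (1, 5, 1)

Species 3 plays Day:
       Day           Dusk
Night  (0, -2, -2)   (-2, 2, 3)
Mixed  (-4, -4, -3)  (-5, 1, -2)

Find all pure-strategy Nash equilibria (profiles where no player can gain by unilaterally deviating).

(Night, Day, Dawn); (Night, Dusk, Day); (Mixed, Dusk, Dawn)

Species 1 against (Day, Dawn): payoffs -1, -4 → best response Night.
Species 1 against (Day, Day): payoffs 0, -4 → best response Night.
Species 1 against (Dusk, Dawn): payoffs -2, 1 → best response Mixed.
Species 1 against (Dusk, Day): payoffs -2, -5 → best response Night.
Species 2 against (Night, Dawn): payoffs 1, -2 → best response Day.
Species 2 against (Night, Day): payoffs -2, 2 → best response Dusk.
Species 2 against (Mixed, Dawn): payoffs 3, 5 → best response Dusk.
Species 2 against (Mixed, Day): payoffs -4, 1 → best response Dusk.
Species 3 against (Night, Day): payoffs 3, -2 → best response Dawn.
Species 3 against (Night, Dusk): payoffs -2, 3 → best response Day.
Species 3 against (Mixed, Day): payoffs 1, -3 → best response Dawn.
Species 3 against (Mixed, Dusk): payoffs 1, -2 → best response Dawn.
Mutual best responses: (Night, Day, Dawn); (Night, Dusk, Day); (Mixed, Dusk, Dawn).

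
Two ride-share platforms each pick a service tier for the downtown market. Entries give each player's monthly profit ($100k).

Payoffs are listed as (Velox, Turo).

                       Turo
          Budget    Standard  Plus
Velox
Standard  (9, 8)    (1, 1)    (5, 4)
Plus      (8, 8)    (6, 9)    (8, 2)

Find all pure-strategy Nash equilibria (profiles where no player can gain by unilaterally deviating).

Pure-strategy Nash equilibria: (Standard, Budget) and (Plus, Standard)

(Standard, Budget): Velox gets 9, best alternative 8; Turo gets 8, best alternative 4. No profitable deviation — NE.
(Standard, Standard): Velox can switch to Plus (1 → 6). Not NE.
(Standard, Plus): Velox can switch to Plus (5 → 8). Not NE.
(Plus, Budget): Velox can switch to Standard (8 → 9). Not NE.
(Plus, Standard): Velox gets 6, best alternative 1; Turo gets 9, best alternative 8. No profitable deviation — NE.
(Plus, Plus): Turo can switch to Budget (2 → 8). Not NE.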